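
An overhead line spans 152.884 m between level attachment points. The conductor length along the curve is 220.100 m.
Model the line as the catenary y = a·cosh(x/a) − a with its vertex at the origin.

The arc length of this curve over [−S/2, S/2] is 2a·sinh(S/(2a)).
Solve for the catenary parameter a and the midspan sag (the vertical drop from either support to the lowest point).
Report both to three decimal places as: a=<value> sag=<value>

seed: a₀ = √(S³/(24(L−S))) = √(152.884³/(24·67.216)) = 47.065329
iter 1: u=1.624168  f(a)=+9.443e+00  f'(a)=-3.684e+00  a ← 47.065329 − (+9.443e+00/-3.684e+00) = 49.628428
iter 2: u=1.540287  f(a)=+8.263e-01  f'(a)=-3.065e+00  a ← 49.628428 − (+8.263e-01/-3.065e+00) = 49.897980
iter 3: u=1.531966  f(a)=+7.666e-03  f'(a)=-3.009e+00  a ← 49.897980 − (+7.666e-03/-3.009e+00) = 49.900528
iter 4: u=1.531888  f(a)=+6.734e-07  f'(a)=-3.008e+00  a ← 49.900528 − (+6.734e-07/-3.008e+00) = 49.900528
iter 5: u=1.531888  f(a)=+0.000e+00  f'(a)=-3.008e+00  a ← 49.900528 − (+0.000e+00/-3.008e+00) = 49.900528
converged: |Δa| < 1e-12 after 5 iterations
sag = a·(cosh(S/(2a)) − 1) = 49.900528·(cosh(1.531888) − 1) = 70.934339
T_max/T_min = cosh(S/(2a)) = 2.421515

a=49.901 sag=70.934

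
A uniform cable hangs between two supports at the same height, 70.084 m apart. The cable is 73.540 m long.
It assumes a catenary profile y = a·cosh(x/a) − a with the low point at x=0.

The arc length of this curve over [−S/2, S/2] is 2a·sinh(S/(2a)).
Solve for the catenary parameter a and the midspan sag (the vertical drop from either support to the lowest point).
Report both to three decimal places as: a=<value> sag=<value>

a=64.893 sag=9.693

seed: a₀ = √(S³/(24(L−S))) = √(70.084³/(24·3.456)) = 64.422242
iter 1: u=0.543943  f(a)=+5.149e-02  f'(a)=-1.105e-01  a ← 64.422242 − (+5.149e-02/-1.105e-01) = 64.888200
iter 2: u=0.540037  f(a)=+5.640e-04  f'(a)=-1.081e-01  a ← 64.888200 − (+5.640e-04/-1.081e-01) = 64.893418
iter 3: u=0.539993  f(a)=+6.933e-08  f'(a)=-1.081e-01  a ← 64.893418 − (+6.933e-08/-1.081e-01) = 64.893419
iter 4: u=0.539993  f(a)=+0.000e+00  f'(a)=-1.081e-01  a ← 64.893419 − (+0.000e+00/-1.081e-01) = 64.893419
converged: |Δa| < 1e-12 after 4 iterations
sag = a·(cosh(S/(2a)) − 1) = 64.893419·(cosh(0.539993) − 1) = 9.693368
T_max/T_min = cosh(S/(2a)) = 1.149374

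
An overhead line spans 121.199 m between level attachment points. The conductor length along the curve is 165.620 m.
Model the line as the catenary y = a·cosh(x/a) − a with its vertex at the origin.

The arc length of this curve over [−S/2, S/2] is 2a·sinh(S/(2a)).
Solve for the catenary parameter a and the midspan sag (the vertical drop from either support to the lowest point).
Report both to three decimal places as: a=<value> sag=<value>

a=42.945 sag=50.338

seed: a₀ = √(S³/(24(L−S))) = √(121.199³/(24·44.421)) = 40.864743
iter 1: u=1.482929  f(a)=+5.148e+00  f'(a)=-2.691e+00  a ← 40.864743 − (+5.148e+00/-2.691e+00) = 42.777591
iter 2: u=1.416618  f(a)=+3.835e-01  f'(a)=-2.304e+00  a ← 42.777591 − (+3.835e-01/-2.304e+00) = 42.944061
iter 3: u=1.411126  f(a)=+2.508e-03  f'(a)=-2.274e+00  a ← 42.944061 − (+2.508e-03/-2.274e+00) = 42.945164
iter 4: u=1.411090  f(a)=+1.087e-07  f'(a)=-2.274e+00  a ← 42.945164 − (+1.087e-07/-2.274e+00) = 42.945164
iter 5: u=1.411090  f(a)=+0.000e+00  f'(a)=-2.274e+00  a ← 42.945164 − (+0.000e+00/-2.274e+00) = 42.945164
converged: |Δa| < 1e-12 after 5 iterations
sag = a·(cosh(S/(2a)) − 1) = 42.945164·(cosh(1.411090) − 1) = 50.338185
T_max/T_min = cosh(S/(2a)) = 2.172150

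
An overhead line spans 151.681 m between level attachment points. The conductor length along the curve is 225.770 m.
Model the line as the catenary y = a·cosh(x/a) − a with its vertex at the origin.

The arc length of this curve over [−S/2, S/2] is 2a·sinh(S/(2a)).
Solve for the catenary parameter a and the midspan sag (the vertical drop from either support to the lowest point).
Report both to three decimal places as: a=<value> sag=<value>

a=47.240 sag=75.131

seed: a₀ = √(S³/(24(L−S))) = √(151.681³/(24·74.089)) = 44.301077
iter 1: u=1.711934  f(a)=+1.165e+01  f'(a)=-4.433e+00  a ← 44.301077 − (+1.165e+01/-4.433e+00) = 46.927929
iter 2: u=1.616106  f(a)=+1.116e+00  f'(a)=-3.621e+00  a ← 46.927929 − (+1.116e+00/-3.621e+00) = 47.236202
iter 3: u=1.605559  f(a)=+1.265e-02  f'(a)=-3.539e+00  a ← 47.236202 − (+1.265e-02/-3.539e+00) = 47.239778
iter 4: u=1.605437  f(a)=+1.667e-06  f'(a)=-3.538e+00  a ← 47.239778 − (+1.667e-06/-3.538e+00) = 47.239778
iter 5: u=1.605437  f(a)=+0.000e+00  f'(a)=-3.538e+00  a ← 47.239778 − (+0.000e+00/-3.538e+00) = 47.239778
converged: |Δa| < 1e-12 after 5 iterations
sag = a·(cosh(S/(2a)) − 1) = 47.239778·(cosh(1.605437) − 1) = 75.131051
T_max/T_min = cosh(S/(2a)) = 2.590419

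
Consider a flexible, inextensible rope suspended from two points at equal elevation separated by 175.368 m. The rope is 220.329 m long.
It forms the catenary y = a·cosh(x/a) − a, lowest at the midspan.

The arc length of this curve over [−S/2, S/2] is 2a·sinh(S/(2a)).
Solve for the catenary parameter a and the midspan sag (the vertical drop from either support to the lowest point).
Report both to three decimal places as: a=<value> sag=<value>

a=73.270 sag=59.036

seed: a₀ = √(S³/(24(L−S))) = √(175.368³/(24·44.961)) = 70.697152
iter 1: u=1.240276  f(a)=+3.588e+00  f'(a)=-1.479e+00  a ← 70.697152 − (+3.588e+00/-1.479e+00) = 73.123377
iter 2: u=1.199124  f(a)=+1.930e-01  f'(a)=-1.323e+00  a ← 73.123377 − (+1.930e-01/-1.323e+00) = 73.269170
iter 3: u=1.196738  f(a)=+6.284e-04  f'(a)=-1.315e+00  a ← 73.269170 − (+6.284e-04/-1.315e+00) = 73.269648
iter 4: u=1.196730  f(a)=+6.713e-09  f'(a)=-1.315e+00  a ← 73.269648 − (+6.713e-09/-1.315e+00) = 73.269648
iter 5: u=1.196730  f(a)=+2.842e-14  f'(a)=-1.315e+00  a ← 73.269648 − (+2.842e-14/-1.315e+00) = 73.269648
converged: |Δa| < 1e-12 after 5 iterations
sag = a·(cosh(S/(2a)) − 1) = 73.269648·(cosh(1.196730) − 1) = 59.035523
T_max/T_min = cosh(S/(2a)) = 1.805730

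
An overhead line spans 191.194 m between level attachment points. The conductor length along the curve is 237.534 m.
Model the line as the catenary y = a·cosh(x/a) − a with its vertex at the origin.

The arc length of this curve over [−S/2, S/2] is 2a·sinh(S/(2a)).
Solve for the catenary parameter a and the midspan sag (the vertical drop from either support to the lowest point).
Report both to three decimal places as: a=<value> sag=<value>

a=82.008 sag=62.321

seed: a₀ = √(S³/(24(L−S))) = √(191.194³/(24·46.340)) = 79.273449
iter 1: u=1.205914  f(a)=+3.489e+00  f'(a)=-1.348e+00  a ← 79.273449 − (+3.489e+00/-1.348e+00) = 81.860964
iter 2: u=1.167797  f(a)=+1.781e-01  f'(a)=-1.214e+00  a ← 81.860964 − (+1.781e-01/-1.214e+00) = 82.007684
iter 3: u=1.165708  f(a)=+5.193e-04  f'(a)=-1.207e+00  a ← 82.007684 − (+5.193e-04/-1.207e+00) = 82.008115
iter 4: u=1.165702  f(a)=+4.445e-09  f'(a)=-1.207e+00  a ← 82.008115 − (+4.445e-09/-1.207e+00) = 82.008115
iter 5: u=1.165702  f(a)=-2.842e-14  f'(a)=-1.207e+00  a ← 82.008115 − (-2.842e-14/-1.207e+00) = 82.008115
converged: |Δa| < 1e-12 after 5 iterations
sag = a·(cosh(S/(2a)) − 1) = 82.008115·(cosh(1.165702) − 1) = 62.321131
T_max/T_min = cosh(S/(2a)) = 1.759939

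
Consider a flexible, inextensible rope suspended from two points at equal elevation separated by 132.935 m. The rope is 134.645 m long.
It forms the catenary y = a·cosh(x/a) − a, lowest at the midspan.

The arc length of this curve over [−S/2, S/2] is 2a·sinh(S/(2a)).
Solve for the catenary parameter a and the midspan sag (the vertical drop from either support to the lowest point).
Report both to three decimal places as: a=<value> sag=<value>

seed: a₀ = √(S³/(24(L−S))) = √(132.935³/(24·1.710)) = 239.251866
iter 1: u=0.277814  f(a)=+6.611e-03  f'(a)=-1.441e-02  a ← 239.251866 − (+6.611e-03/-1.441e-02) = 239.710803
iter 2: u=0.277282  f(a)=+1.907e-05  f'(a)=-1.432e-02  a ← 239.710803 − (+1.907e-05/-1.432e-02) = 239.712135
iter 3: u=0.277280  f(a)=+1.598e-10  f'(a)=-1.432e-02  a ← 239.712135 − (+1.598e-10/-1.432e-02) = 239.712135
iter 4: u=0.277280  f(a)=-2.842e-14  f'(a)=-1.432e-02  a ← 239.712135 − (-2.842e-14/-1.432e-02) = 239.712135
converged: |Δa| < 1e-12 after 4 iterations
sag = a·(cosh(S/(2a)) − 1) = 239.712135·(cosh(0.277280) − 1) = 9.274264
T_max/T_min = cosh(S/(2a)) = 1.038689

a=239.712 sag=9.274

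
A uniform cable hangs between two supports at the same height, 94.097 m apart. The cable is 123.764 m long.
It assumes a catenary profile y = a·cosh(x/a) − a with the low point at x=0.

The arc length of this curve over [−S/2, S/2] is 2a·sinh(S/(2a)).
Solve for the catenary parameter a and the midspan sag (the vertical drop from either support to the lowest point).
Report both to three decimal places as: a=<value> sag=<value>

a=35.720 sag=35.731

seed: a₀ = √(S³/(24(L−S))) = √(94.097³/(24·29.667)) = 34.207492
iter 1: u=1.375386  f(a)=+2.936e+00  f'(a)=-2.086e+00  a ← 34.207492 − (+2.936e+00/-2.086e+00) = 35.615133
iter 2: u=1.321026  f(a)=+1.909e-01  f'(a)=-1.822e+00  a ← 35.615133 − (+1.909e-01/-1.822e+00) = 35.719909
iter 3: u=1.317151  f(a)=+9.319e-04  f'(a)=-1.805e+00  a ← 35.719909 − (+9.319e-04/-1.805e+00) = 35.720425
iter 4: u=1.317132  f(a)=+2.244e-08  f'(a)=-1.805e+00  a ← 35.720425 − (+2.244e-08/-1.805e+00) = 35.720425
iter 5: u=1.317132  f(a)=+0.000e+00  f'(a)=-1.805e+00  a ← 35.720425 − (+0.000e+00/-1.805e+00) = 35.720425
converged: |Δa| < 1e-12 after 5 iterations
sag = a·(cosh(S/(2a)) − 1) = 35.720425·(cosh(1.317132) − 1) = 35.731172
T_max/T_min = cosh(S/(2a)) = 2.000301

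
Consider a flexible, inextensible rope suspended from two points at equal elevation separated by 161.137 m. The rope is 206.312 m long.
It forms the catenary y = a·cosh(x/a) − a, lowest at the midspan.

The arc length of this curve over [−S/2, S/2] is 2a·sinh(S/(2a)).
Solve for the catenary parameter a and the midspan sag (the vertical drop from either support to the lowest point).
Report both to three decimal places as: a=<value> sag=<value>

seed: a₀ = √(S³/(24(L−S))) = √(161.137³/(24·45.175)) = 62.120967
iter 1: u=1.296961  f(a)=+3.955e+00  f'(a)=-1.714e+00  a ← 62.120967 − (+3.955e+00/-1.714e+00) = 64.428262
iter 2: u=1.250515  f(a)=+2.310e-01  f'(a)=-1.519e+00  a ← 64.428262 − (+2.310e-01/-1.519e+00) = 64.580333
iter 3: u=1.247570  f(a)=+8.965e-04  f'(a)=-1.508e+00  a ← 64.580333 − (+8.965e-04/-1.508e+00) = 64.580928
iter 4: u=1.247559  f(a)=+1.362e-08  f'(a)=-1.507e+00  a ← 64.580928 − (+1.362e-08/-1.507e+00) = 64.580928
iter 5: u=1.247559  f(a)=+0.000e+00  f'(a)=-1.507e+00  a ← 64.580928 − (+0.000e+00/-1.507e+00) = 64.580928
converged: |Δa| < 1e-12 after 5 iterations
sag = a·(cosh(S/(2a)) − 1) = 64.580928·(cosh(1.247559) − 1) = 57.123043
T_max/T_min = cosh(S/(2a)) = 1.884519

a=64.581 sag=57.123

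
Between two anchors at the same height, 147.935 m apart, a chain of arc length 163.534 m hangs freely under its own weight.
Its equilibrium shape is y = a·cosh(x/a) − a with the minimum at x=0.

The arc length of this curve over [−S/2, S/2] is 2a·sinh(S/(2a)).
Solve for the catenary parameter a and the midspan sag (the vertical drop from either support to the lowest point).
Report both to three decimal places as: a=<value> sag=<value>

seed: a₀ = √(S³/(24(L−S))) = √(147.935³/(24·15.599)) = 92.993459
iter 1: u=0.795405  f(a)=+5.009e-01  f'(a)=-3.572e-01  a ← 92.993459 − (+5.009e-01/-3.572e-01) = 94.395908
iter 2: u=0.783588  f(a)=+1.156e-02  f'(a)=-3.409e-01  a ← 94.395908 − (+1.156e-02/-3.409e-01) = 94.429812
iter 3: u=0.783307  f(a)=+6.474e-06  f'(a)=-3.405e-01  a ← 94.429812 − (+6.474e-06/-3.405e-01) = 94.429831
iter 4: u=0.783306  f(a)=+2.018e-12  f'(a)=-3.405e-01  a ← 94.429831 − (+2.018e-12/-3.405e-01) = 94.429831
converged: |Δa| < 1e-12 after 4 iterations
sag = a·(cosh(S/(2a)) − 1) = 94.429831·(cosh(0.783306) − 1) = 30.481479
T_max/T_min = cosh(S/(2a)) = 1.322795

a=94.430 sag=30.481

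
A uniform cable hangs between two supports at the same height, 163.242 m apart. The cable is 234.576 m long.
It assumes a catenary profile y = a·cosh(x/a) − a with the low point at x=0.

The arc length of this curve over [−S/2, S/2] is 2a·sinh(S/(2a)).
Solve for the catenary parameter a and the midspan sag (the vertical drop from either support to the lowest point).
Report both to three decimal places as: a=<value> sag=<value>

a=53.427 sag=75.456

seed: a₀ = √(S³/(24(L−S))) = √(163.242³/(24·71.334)) = 50.407360
iter 1: u=1.619228  f(a)=+9.957e+00  f'(a)=-3.645e+00  a ← 50.407360 − (+9.957e+00/-3.645e+00) = 53.138813
iter 2: u=1.535996  f(a)=+8.666e-01  f'(a)=-3.036e+00  a ← 53.138813 − (+8.666e-01/-3.036e+00) = 53.424254
iter 3: u=1.527789  f(a)=+7.947e-03  f'(a)=-2.981e+00  a ← 53.424254 − (+7.947e-03/-2.981e+00) = 53.426921
iter 4: u=1.527713  f(a)=+6.819e-07  f'(a)=-2.980e+00  a ← 53.426921 − (+6.819e-07/-2.980e+00) = 53.426921
iter 5: u=1.527713  f(a)=+2.842e-14  f'(a)=-2.980e+00  a ← 53.426921 − (+2.842e-14/-2.980e+00) = 53.426921
converged: |Δa| < 1e-12 after 5 iterations
sag = a·(cosh(S/(2a)) − 1) = 53.426921·(cosh(1.527713) − 1) = 75.456402
T_max/T_min = cosh(S/(2a)) = 2.412329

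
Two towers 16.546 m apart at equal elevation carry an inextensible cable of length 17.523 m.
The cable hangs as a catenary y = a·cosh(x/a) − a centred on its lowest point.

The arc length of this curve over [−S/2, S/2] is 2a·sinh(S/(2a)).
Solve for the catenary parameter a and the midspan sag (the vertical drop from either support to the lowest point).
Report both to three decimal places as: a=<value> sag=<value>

a=14.021 sag=2.512

seed: a₀ = √(S³/(24(L−S))) = √(16.546³/(24·0.977)) = 13.899098
iter 1: u=0.595218  f(a)=+1.745e-02  f'(a)=-1.456e-01  a ← 13.899098 − (+1.745e-02/-1.456e-01) = 14.018948
iter 2: u=0.590130  f(a)=+2.283e-04  f'(a)=-1.418e-01  a ← 14.018948 − (+2.283e-04/-1.418e-01) = 14.020558
iter 3: u=0.590062  f(a)=+4.022e-08  f'(a)=-1.418e-01  a ← 14.020558 − (+4.022e-08/-1.418e-01) = 14.020558
iter 4: u=0.590062  f(a)=+0.000e+00  f'(a)=-1.418e-01  a ← 14.020558 − (+0.000e+00/-1.418e-01) = 14.020558
converged: |Δa| < 1e-12 after 4 iterations
sag = a·(cosh(S/(2a)) − 1) = 14.020558·(cosh(0.590062) − 1) = 2.512437
T_max/T_min = cosh(S/(2a)) = 1.179197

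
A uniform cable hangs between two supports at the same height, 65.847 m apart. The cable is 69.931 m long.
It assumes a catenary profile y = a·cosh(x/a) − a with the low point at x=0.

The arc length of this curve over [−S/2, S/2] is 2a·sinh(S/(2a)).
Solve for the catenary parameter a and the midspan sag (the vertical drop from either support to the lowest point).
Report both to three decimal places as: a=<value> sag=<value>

seed: a₀ = √(S³/(24(L−S))) = √(65.847³/(24·4.084)) = 53.970383
iter 1: u=0.610029  f(a)=+7.667e-02  f'(a)=-1.570e-01  a ← 53.970383 − (+7.667e-02/-1.570e-01) = 54.458553
iter 2: u=0.604561  f(a)=+1.053e-03  f'(a)=-1.528e-01  a ← 54.458553 − (+1.053e-03/-1.528e-01) = 54.465443
iter 3: u=0.604484  f(a)=+2.046e-07  f'(a)=-1.527e-01  a ← 54.465443 − (+2.046e-07/-1.527e-01) = 54.465445
iter 4: u=0.604484  f(a)=+1.421e-14  f'(a)=-1.527e-01  a ← 54.465445 − (+1.421e-14/-1.527e-01) = 54.465445
converged: |Δa| < 1e-12 after 4 iterations
sag = a·(cosh(S/(2a)) − 1) = 54.465445·(cosh(0.604484) − 1) = 10.257587
T_max/T_min = cosh(S/(2a)) = 1.188332

a=54.465 sag=10.258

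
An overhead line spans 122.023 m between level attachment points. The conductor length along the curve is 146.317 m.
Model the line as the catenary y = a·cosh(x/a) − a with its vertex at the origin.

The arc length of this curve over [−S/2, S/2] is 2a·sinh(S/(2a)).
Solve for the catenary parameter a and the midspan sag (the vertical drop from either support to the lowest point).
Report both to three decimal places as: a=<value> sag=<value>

seed: a₀ = √(S³/(24(L−S))) = √(122.023³/(24·24.294)) = 55.822260
iter 1: u=1.092960  f(a)=+1.493e+00  f'(a)=-9.789e-01  a ← 55.822260 − (+1.493e+00/-9.789e-01) = 57.347412
iter 2: u=1.063893  f(a)=+6.337e-02  f'(a)=-8.974e-01  a ← 57.347412 − (+6.337e-02/-8.974e-01) = 57.418032
iter 3: u=1.062584  f(a)=+1.254e-04  f'(a)=-8.939e-01  a ← 57.418032 − (+1.254e-04/-8.939e-01) = 57.418172
iter 4: u=1.062582  f(a)=+4.931e-10  f'(a)=-8.939e-01  a ← 57.418172 − (+4.931e-10/-8.939e-01) = 57.418172
iter 5: u=1.062582  f(a)=-2.842e-14  f'(a)=-8.939e-01  a ← 57.418172 − (-2.842e-14/-8.939e-01) = 57.418172
converged: |Δa| < 1e-12 after 5 iterations
sag = a·(cosh(S/(2a)) − 1) = 57.418172·(cosh(1.062582) − 1) = 35.581896
T_max/T_min = cosh(S/(2a)) = 1.619697

a=57.418 sag=35.582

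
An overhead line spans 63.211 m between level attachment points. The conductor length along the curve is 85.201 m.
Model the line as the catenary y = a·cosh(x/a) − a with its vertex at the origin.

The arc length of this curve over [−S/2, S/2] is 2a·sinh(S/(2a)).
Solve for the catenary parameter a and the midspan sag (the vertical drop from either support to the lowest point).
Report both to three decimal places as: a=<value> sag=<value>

a=22.937 sag=25.446

seed: a₀ = √(S³/(24(L−S))) = √(63.211³/(24·21.990)) = 21.876143
iter 1: u=1.444747  f(a)=+2.412e+00  f'(a)=-2.463e+00  a ← 21.876143 − (+2.412e+00/-2.463e+00) = 22.855776
iter 2: u=1.382823  f(a)=+1.715e-01  f'(a)=-2.124e+00  a ← 22.855776 − (+1.715e-01/-2.124e+00) = 22.936533
iter 3: u=1.377955  f(a)=+1.014e-03  f'(a)=-2.099e+00  a ← 22.936533 − (+1.014e-03/-2.099e+00) = 22.937016
iter 4: u=1.377926  f(a)=+3.586e-08  f'(a)=-2.099e+00  a ← 22.937016 − (+3.586e-08/-2.099e+00) = 22.937016
iter 5: u=1.377926  f(a)=-1.421e-14  f'(a)=-2.099e+00  a ← 22.937016 − (-1.421e-14/-2.099e+00) = 22.937016
converged: |Δa| < 1e-12 after 5 iterations
sag = a·(cosh(S/(2a)) − 1) = 22.937016·(cosh(1.377926) − 1) = 25.445928
T_max/T_min = cosh(S/(2a)) = 2.109383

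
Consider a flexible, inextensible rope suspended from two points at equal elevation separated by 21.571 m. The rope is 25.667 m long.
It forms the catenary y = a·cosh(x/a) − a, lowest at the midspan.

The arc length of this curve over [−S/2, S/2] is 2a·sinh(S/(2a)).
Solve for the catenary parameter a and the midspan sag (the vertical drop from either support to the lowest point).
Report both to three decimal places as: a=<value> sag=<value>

a=10.381 sag=6.126

seed: a₀ = √(S³/(24(L−S))) = √(21.571³/(24·4.096)) = 10.104616
iter 1: u=1.067383  f(a)=+2.398e-01  f'(a)=-9.069e-01  a ← 10.104616 − (+2.398e-01/-9.069e-01) = 10.368983
iter 2: u=1.040169  f(a)=+9.732e-03  f'(a)=-8.347e-01  a ← 10.368983 − (+9.732e-03/-8.347e-01) = 10.380643
iter 3: u=1.039001  f(a)=+1.753e-05  f'(a)=-8.316e-01  a ← 10.380643 − (+1.753e-05/-8.316e-01) = 10.380664
iter 4: u=1.038999  f(a)=+5.716e-11  f'(a)=-8.316e-01  a ← 10.380664 − (+5.716e-11/-8.316e-01) = 10.380664
iter 5: u=1.038999  f(a)=+0.000e+00  f'(a)=-8.316e-01  a ← 10.380664 − (+0.000e+00/-8.316e-01) = 10.380664
converged: |Δa| < 1e-12 after 5 iterations
sag = a·(cosh(S/(2a)) − 1) = 10.380664·(cosh(1.038999) − 1) = 6.125605
T_max/T_min = cosh(S/(2a)) = 1.590098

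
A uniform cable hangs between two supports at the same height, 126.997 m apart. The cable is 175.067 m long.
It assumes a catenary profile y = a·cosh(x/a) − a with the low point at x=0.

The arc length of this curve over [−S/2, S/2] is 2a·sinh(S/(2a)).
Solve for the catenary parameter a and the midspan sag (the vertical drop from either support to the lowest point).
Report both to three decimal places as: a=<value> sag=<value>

seed: a₀ = √(S³/(24(L−S))) = √(126.997³/(24·48.070)) = 42.135438
iter 1: u=1.507009  f(a)=+5.763e+00  f'(a)=-2.844e+00  a ← 42.135438 − (+5.763e+00/-2.844e+00) = 44.162076
iter 2: u=1.437851  f(a)=+4.419e-01  f'(a)=-2.423e+00  a ← 44.162076 − (+4.419e-01/-2.423e+00) = 44.344457
iter 3: u=1.431938  f(a)=+3.075e-03  f'(a)=-2.389e+00  a ← 44.344457 − (+3.075e-03/-2.389e+00) = 44.345744
iter 4: u=1.431896  f(a)=+1.511e-07  f'(a)=-2.389e+00  a ← 44.345744 − (+1.511e-07/-2.389e+00) = 44.345744
iter 5: u=1.431896  f(a)=+2.842e-14  f'(a)=-2.389e+00  a ← 44.345744 − (+2.842e-14/-2.389e+00) = 44.345744
converged: |Δa| < 1e-12 after 5 iterations
sag = a·(cosh(S/(2a)) − 1) = 44.345744·(cosh(1.431896) − 1) = 53.779985
T_max/T_min = cosh(S/(2a)) = 2.212743

a=44.346 sag=53.780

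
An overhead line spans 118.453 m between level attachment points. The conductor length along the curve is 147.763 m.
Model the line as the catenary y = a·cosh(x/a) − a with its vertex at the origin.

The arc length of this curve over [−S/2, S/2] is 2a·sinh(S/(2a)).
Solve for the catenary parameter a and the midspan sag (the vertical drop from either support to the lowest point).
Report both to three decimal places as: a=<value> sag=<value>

a=50.318 sag=39.071

seed: a₀ = √(S³/(24(L−S))) = √(118.453³/(24·29.310)) = 48.607755
iter 1: u=1.218458  f(a)=+2.254e+00  f'(a)=-1.395e+00  a ← 48.607755 − (+2.254e+00/-1.395e+00) = 50.223960
iter 2: u=1.179248  f(a)=+1.173e-01  f'(a)=-1.253e+00  a ← 50.223960 − (+1.173e-01/-1.253e+00) = 50.317583
iter 3: u=1.177054  f(a)=+3.563e-04  f'(a)=-1.245e+00  a ← 50.317583 − (+3.563e-04/-1.245e+00) = 50.317869
iter 4: u=1.177047  f(a)=+3.309e-09  f'(a)=-1.245e+00  a ← 50.317869 − (+3.309e-09/-1.245e+00) = 50.317869
iter 5: u=1.177047  f(a)=+2.842e-14  f'(a)=-1.245e+00  a ← 50.317869 − (+2.842e-14/-1.245e+00) = 50.317869
converged: |Δa| < 1e-12 after 5 iterations
sag = a·(cosh(S/(2a)) − 1) = 50.317869·(cosh(1.177047) − 1) = 39.070967
T_max/T_min = cosh(S/(2a)) = 1.776483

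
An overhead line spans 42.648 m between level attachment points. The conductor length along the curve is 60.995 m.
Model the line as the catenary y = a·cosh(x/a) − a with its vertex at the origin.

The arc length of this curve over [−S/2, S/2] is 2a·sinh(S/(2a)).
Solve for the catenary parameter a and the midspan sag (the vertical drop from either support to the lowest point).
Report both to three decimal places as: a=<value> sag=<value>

seed: a₀ = √(S³/(24(L−S))) = √(42.648³/(24·18.347)) = 13.272718
iter 1: u=1.606604  f(a)=+2.519e+00  f'(a)=-3.547e+00  a ← 13.272718 − (+2.519e+00/-3.547e+00) = 13.982764
iter 2: u=1.525020  f(a)=+2.162e-01  f'(a)=-2.962e+00  a ← 13.982764 − (+2.162e-01/-2.962e+00) = 14.055765
iter 3: u=1.517100  f(a)=+1.924e-03  f'(a)=-2.910e+00  a ← 14.055765 − (+1.924e-03/-2.910e+00) = 14.056427
iter 4: u=1.517029  f(a)=+1.554e-07  f'(a)=-2.909e+00  a ← 14.056427 − (+1.554e-07/-2.909e+00) = 14.056427
iter 5: u=1.517029  f(a)=+0.000e+00  f'(a)=-2.909e+00  a ← 14.056427 − (+0.000e+00/-2.909e+00) = 14.056427
converged: |Δa| < 1e-12 after 5 iterations
sag = a·(cosh(S/(2a)) − 1) = 14.056427·(cosh(1.517029) − 1) = 19.524530
T_max/T_min = cosh(S/(2a)) = 2.389011

a=14.056 sag=19.525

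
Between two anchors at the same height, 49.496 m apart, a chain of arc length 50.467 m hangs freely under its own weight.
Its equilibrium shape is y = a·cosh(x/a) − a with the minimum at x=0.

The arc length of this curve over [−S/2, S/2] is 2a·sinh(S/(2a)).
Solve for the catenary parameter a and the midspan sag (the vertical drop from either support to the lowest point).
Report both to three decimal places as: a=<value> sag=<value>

seed: a₀ = √(S³/(24(L−S))) = √(49.496³/(24·0.971)) = 72.133984
iter 1: u=0.343084  f(a)=+5.731e-03  f'(a)=-2.724e-02  a ← 72.133984 − (+5.731e-03/-2.724e-02) = 72.344359
iter 2: u=0.342086  f(a)=+2.517e-05  f'(a)=-2.700e-02  a ← 72.344359 − (+2.517e-05/-2.700e-02) = 72.345291
iter 3: u=0.342082  f(a)=+4.901e-10  f'(a)=-2.700e-02  a ← 72.345291 − (+4.901e-10/-2.700e-02) = 72.345291
iter 4: u=0.342082  f(a)=+7.105e-15  f'(a)=-2.700e-02  a ← 72.345291 − (+7.105e-15/-2.700e-02) = 72.345291
converged: |Δa| < 1e-12 after 4 iterations
sag = a·(cosh(S/(2a)) − 1) = 72.345291·(cosh(0.342082) − 1) = 4.274358
T_max/T_min = cosh(S/(2a)) = 1.059083

a=72.345 sag=4.274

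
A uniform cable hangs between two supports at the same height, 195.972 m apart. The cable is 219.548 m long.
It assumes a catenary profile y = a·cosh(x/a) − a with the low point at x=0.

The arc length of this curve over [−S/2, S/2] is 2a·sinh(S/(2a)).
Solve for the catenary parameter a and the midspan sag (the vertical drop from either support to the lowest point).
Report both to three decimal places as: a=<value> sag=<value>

a=117.358 sag=43.338

seed: a₀ = √(S³/(24(L−S))) = √(195.972³/(24·23.576)) = 115.332141
iter 1: u=0.849598  f(a)=+8.656e-01  f'(a)=-4.391e-01  a ← 115.332141 − (+8.656e-01/-4.391e-01) = 117.303477
iter 2: u=0.835321  f(a)=+2.269e-02  f'(a)=-4.164e-01  a ← 117.303477 − (+2.269e-02/-4.164e-01) = 117.357980
iter 3: u=0.834933  f(a)=+1.653e-05  f'(a)=-4.158e-01  a ← 117.357980 − (+1.653e-05/-4.158e-01) = 117.358020
iter 4: u=0.834932  f(a)=+8.754e-12  f'(a)=-4.158e-01  a ← 117.358020 − (+8.754e-12/-4.158e-01) = 117.358020
converged: |Δa| < 1e-12 after 4 iterations
sag = a·(cosh(S/(2a)) − 1) = 117.358020·(cosh(0.834932) − 1) = 43.338078
T_max/T_min = cosh(S/(2a)) = 1.369281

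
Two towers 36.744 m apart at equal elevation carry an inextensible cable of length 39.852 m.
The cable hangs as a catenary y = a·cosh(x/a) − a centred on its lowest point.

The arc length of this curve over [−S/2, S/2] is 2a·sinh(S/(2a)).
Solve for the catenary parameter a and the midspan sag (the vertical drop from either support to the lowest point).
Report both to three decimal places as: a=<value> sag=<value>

a=26.110 sag=6.735

seed: a₀ = √(S³/(24(L−S))) = √(36.744³/(24·3.108)) = 25.788942
iter 1: u=0.712398  f(a)=+7.983e-02  f'(a)=-2.535e-01  a ← 25.788942 − (+7.983e-02/-2.535e-01) = 26.103854
iter 2: u=0.703804  f(a)=+1.486e-03  f'(a)=-2.441e-01  a ← 26.103854 − (+1.486e-03/-2.441e-01) = 26.109939
iter 3: u=0.703640  f(a)=+5.363e-07  f'(a)=-2.440e-01  a ← 26.109939 − (+5.363e-07/-2.440e-01) = 26.109942
iter 4: u=0.703640  f(a)=+7.816e-14  f'(a)=-2.440e-01  a ← 26.109942 − (+7.816e-14/-2.440e-01) = 26.109942
converged: |Δa| < 1e-12 after 4 iterations
sag = a·(cosh(S/(2a)) − 1) = 26.109942·(cosh(0.703640) − 1) = 6.734762
T_max/T_min = cosh(S/(2a)) = 1.257939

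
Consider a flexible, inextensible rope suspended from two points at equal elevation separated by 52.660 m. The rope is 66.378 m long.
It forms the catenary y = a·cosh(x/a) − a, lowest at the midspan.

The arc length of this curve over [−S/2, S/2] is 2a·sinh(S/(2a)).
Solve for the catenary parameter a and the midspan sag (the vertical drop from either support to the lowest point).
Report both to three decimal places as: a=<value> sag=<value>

a=21.839 sag=17.891

seed: a₀ = √(S³/(24(L−S))) = √(52.660³/(24·13.718)) = 21.060577
iter 1: u=1.250203  f(a)=+1.113e+00  f'(a)=-1.518e+00  a ← 21.060577 − (+1.113e+00/-1.518e+00) = 21.793657
iter 2: u=1.208150  f(a)=+6.074e-02  f'(a)=-1.356e+00  a ← 21.793657 − (+6.074e-02/-1.356e+00) = 21.838440
iter 3: u=1.205672  f(a)=+2.041e-04  f'(a)=-1.347e+00  a ← 21.838440 − (+2.041e-04/-1.347e+00) = 21.838592
iter 4: u=1.205664  f(a)=+2.322e-09  f'(a)=-1.347e+00  a ← 21.838592 − (+2.322e-09/-1.347e+00) = 21.838592
iter 5: u=1.205664  f(a)=+1.421e-14  f'(a)=-1.347e+00  a ← 21.838592 − (+1.421e-14/-1.347e+00) = 21.838592
converged: |Δa| < 1e-12 after 5 iterations
sag = a·(cosh(S/(2a)) − 1) = 21.838592·(cosh(1.205664) − 1) = 17.890916
T_max/T_min = cosh(S/(2a)) = 1.819234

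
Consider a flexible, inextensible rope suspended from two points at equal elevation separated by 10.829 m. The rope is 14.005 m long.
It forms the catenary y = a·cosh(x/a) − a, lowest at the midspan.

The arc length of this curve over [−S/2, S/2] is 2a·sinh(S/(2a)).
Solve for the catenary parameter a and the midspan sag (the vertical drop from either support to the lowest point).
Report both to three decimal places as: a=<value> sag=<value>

seed: a₀ = √(S³/(24(L−S))) = √(10.829³/(24·3.176)) = 4.081658
iter 1: u=1.326544  f(a)=+2.914e-01  f'(a)=-1.848e+00  a ← 4.081658 − (+2.914e-01/-1.848e+00) = 4.239377
iter 2: u=1.277192  f(a)=+1.774e-02  f'(a)=-1.629e+00  a ← 4.239377 − (+1.774e-02/-1.629e+00) = 4.250269
iter 3: u=1.273919  f(a)=+7.521e-05  f'(a)=-1.615e+00  a ← 4.250269 − (+7.521e-05/-1.615e+00) = 4.250315
iter 4: u=1.273905  f(a)=+1.364e-09  f'(a)=-1.615e+00  a ← 4.250315 − (+1.364e-09/-1.615e+00) = 4.250315
iter 5: u=1.273905  f(a)=-1.776e-15  f'(a)=-1.615e+00  a ← 4.250315 − (-1.776e-15/-1.615e+00) = 4.250315
converged: |Δa| < 1e-12 after 5 iterations
sag = a·(cosh(S/(2a)) − 1) = 4.250315·(cosh(1.273905) − 1) = 3.941155
T_max/T_min = cosh(S/(2a)) = 1.927262

a=4.250 sag=3.941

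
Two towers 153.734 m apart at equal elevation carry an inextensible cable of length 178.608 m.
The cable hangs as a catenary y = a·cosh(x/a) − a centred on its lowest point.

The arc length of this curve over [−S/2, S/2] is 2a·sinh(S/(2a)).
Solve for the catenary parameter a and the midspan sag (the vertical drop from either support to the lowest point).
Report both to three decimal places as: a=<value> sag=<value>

a=79.841 sag=39.949

seed: a₀ = √(S³/(24(L−S))) = √(153.734³/(24·24.874)) = 78.014702
iter 1: u=0.985289  f(a)=+1.236e+00  f'(a)=-7.018e-01  a ← 78.014702 − (+1.236e+00/-7.018e-01) = 79.775495
iter 2: u=0.963541  f(a)=+4.307e-02  f'(a)=-6.536e-01  a ← 79.775495 − (+4.307e-02/-6.536e-01) = 79.841393
iter 3: u=0.962746  f(a)=+5.652e-05  f'(a)=-6.519e-01  a ← 79.841393 − (+5.652e-05/-6.519e-01) = 79.841480
iter 4: u=0.962745  f(a)=+9.766e-11  f'(a)=-6.519e-01  a ← 79.841480 − (+9.766e-11/-6.519e-01) = 79.841480
iter 5: u=0.962745  f(a)=+0.000e+00  f'(a)=-6.519e-01  a ← 79.841480 − (+0.000e+00/-6.519e-01) = 79.841480
converged: |Δa| < 1e-12 after 5 iterations
sag = a·(cosh(S/(2a)) − 1) = 79.841480·(cosh(0.962745) − 1) = 39.949448
T_max/T_min = cosh(S/(2a)) = 1.500360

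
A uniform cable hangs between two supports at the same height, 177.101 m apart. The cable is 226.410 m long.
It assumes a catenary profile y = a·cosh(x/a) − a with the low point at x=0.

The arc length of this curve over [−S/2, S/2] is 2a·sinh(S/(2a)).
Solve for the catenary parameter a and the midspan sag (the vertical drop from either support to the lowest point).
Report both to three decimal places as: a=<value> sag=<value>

seed: a₀ = √(S³/(24(L−S))) = √(177.101³/(24·49.309)) = 68.511394
iter 1: u=1.292493  f(a)=+4.286e+00  f'(a)=-1.695e+00  a ← 68.511394 − (+4.286e+00/-1.695e+00) = 71.040632
iter 2: u=1.246477  f(a)=+2.488e-01  f'(a)=-1.503e+00  a ← 71.040632 − (+2.488e-01/-1.503e+00) = 71.206144
iter 3: u=1.243579  f(a)=+9.525e-04  f'(a)=-1.492e+00  a ← 71.206144 − (+9.525e-04/-1.492e+00) = 71.206783
iter 4: u=1.243568  f(a)=+1.408e-08  f'(a)=-1.492e+00  a ← 71.206783 − (+1.408e-08/-1.492e+00) = 71.206783
iter 5: u=1.243568  f(a)=-2.842e-14  f'(a)=-1.492e+00  a ← 71.206783 − (-2.842e-14/-1.492e+00) = 71.206783
converged: |Δa| < 1e-12 after 5 iterations
sag = a·(cosh(S/(2a)) − 1) = 71.206783·(cosh(1.243568) − 1) = 62.530938
T_max/T_min = cosh(S/(2a)) = 1.878160

a=71.207 sag=62.531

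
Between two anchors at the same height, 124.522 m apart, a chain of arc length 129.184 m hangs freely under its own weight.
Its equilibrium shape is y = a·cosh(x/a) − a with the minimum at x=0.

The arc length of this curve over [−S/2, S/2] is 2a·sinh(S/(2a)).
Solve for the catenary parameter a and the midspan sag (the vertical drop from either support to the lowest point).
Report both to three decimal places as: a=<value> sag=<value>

a=132.096 sag=14.946

seed: a₀ = √(S³/(24(L−S))) = √(124.522³/(24·4.662)) = 131.364306
iter 1: u=0.473957  f(a)=+5.264e-02  f'(a)=-7.259e-02  a ← 131.364306 − (+5.264e-02/-7.259e-02) = 132.089566
iter 2: u=0.471354  f(a)=+4.392e-04  f'(a)=-7.138e-02  a ← 132.089566 − (+4.392e-04/-7.138e-02) = 132.095719
iter 3: u=0.471332  f(a)=+3.113e-08  f'(a)=-7.137e-02  a ← 132.095719 − (+3.113e-08/-7.137e-02) = 132.095719
iter 4: u=0.471332  f(a)=+0.000e+00  f'(a)=-7.137e-02  a ← 132.095719 − (+0.000e+00/-7.137e-02) = 132.095719
converged: |Δa| < 1e-12 after 4 iterations
sag = a·(cosh(S/(2a)) − 1) = 132.095719·(cosh(0.471332) − 1) = 14.946470
T_max/T_min = cosh(S/(2a)) = 1.113149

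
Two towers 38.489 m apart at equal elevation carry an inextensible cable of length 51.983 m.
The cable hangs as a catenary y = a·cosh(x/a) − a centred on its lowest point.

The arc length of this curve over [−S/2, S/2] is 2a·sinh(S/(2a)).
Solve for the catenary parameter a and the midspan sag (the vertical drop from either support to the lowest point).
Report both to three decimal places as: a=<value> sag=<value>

seed: a₀ = √(S³/(24(L−S))) = √(38.489³/(24·13.494)) = 13.268718
iter 1: u=1.450366  f(a)=+1.492e+00  f'(a)=-2.495e+00  a ← 13.268718 − (+1.492e+00/-2.495e+00) = 13.866847
iter 2: u=1.387806  f(a)=+1.069e-01  f'(a)=-2.150e+00  a ← 13.866847 − (+1.069e-01/-2.150e+00) = 13.916554
iter 3: u=1.382850  f(a)=+6.410e-04  f'(a)=-2.124e+00  a ← 13.916554 − (+6.410e-04/-2.124e+00) = 13.916855
iter 4: u=1.382820  f(a)=+2.338e-08  f'(a)=-2.124e+00  a ← 13.916855 − (+2.338e-08/-2.124e+00) = 13.916855
iter 5: u=1.382820  f(a)=+0.000e+00  f'(a)=-2.124e+00  a ← 13.916855 − (+0.000e+00/-2.124e+00) = 13.916855
converged: |Δa| < 1e-12 after 5 iterations
sag = a·(cosh(S/(2a)) − 1) = 13.916855·(cosh(1.382820) − 1) = 15.565969
T_max/T_min = cosh(S/(2a)) = 2.118498

a=13.917 sag=15.566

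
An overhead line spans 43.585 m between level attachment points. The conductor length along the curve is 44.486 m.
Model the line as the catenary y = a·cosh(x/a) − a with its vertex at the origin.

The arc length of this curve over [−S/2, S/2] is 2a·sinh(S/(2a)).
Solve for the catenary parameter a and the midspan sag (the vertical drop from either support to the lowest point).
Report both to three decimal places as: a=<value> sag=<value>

seed: a₀ = √(S³/(24(L−S))) = √(43.585³/(24·0.901)) = 61.878184
iter 1: u=0.352184  f(a)=+5.604e-03  f'(a)=-2.948e-02  a ← 61.878184 − (+5.604e-03/-2.948e-02) = 62.068258
iter 2: u=0.351105  f(a)=+2.593e-05  f'(a)=-2.921e-02  a ← 62.068258 − (+2.593e-05/-2.921e-02) = 62.069145
iter 3: u=0.351100  f(a)=+5.607e-10  f'(a)=-2.921e-02  a ← 62.069145 − (+5.607e-10/-2.921e-02) = 62.069145
iter 4: u=0.351100  f(a)=-7.105e-15  f'(a)=-2.921e-02  a ← 62.069145 − (-7.105e-15/-2.921e-02) = 62.069145
converged: |Δa| < 1e-12 after 4 iterations
sag = a·(cosh(S/(2a)) − 1) = 62.069145·(cosh(0.351100) − 1) = 3.865139
T_max/T_min = cosh(S/(2a)) = 1.062272

a=62.069 sag=3.865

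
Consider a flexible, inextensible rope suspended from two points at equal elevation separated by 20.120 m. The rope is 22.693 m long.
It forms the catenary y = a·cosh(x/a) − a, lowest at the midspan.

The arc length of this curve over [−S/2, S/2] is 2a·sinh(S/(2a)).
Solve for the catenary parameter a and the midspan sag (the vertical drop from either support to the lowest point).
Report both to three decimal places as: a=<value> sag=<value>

a=11.699 sag=4.599

seed: a₀ = √(S³/(24(L−S))) = √(20.120³/(24·2.573)) = 11.484615
iter 1: u=0.875954  f(a)=+1.005e-01  f'(a)=-4.834e-01  a ← 11.484615 − (+1.005e-01/-4.834e-01) = 11.692585
iter 2: u=0.860374  f(a)=+2.796e-03  f'(a)=-4.569e-01  a ← 11.692585 − (+2.796e-03/-4.569e-01) = 11.698704
iter 3: u=0.859924  f(a)=+2.299e-06  f'(a)=-4.561e-01  a ← 11.698704 − (+2.299e-06/-4.561e-01) = 11.698709
iter 4: u=0.859924  f(a)=+1.556e-12  f'(a)=-4.561e-01  a ← 11.698709 − (+1.556e-12/-4.561e-01) = 11.698709
converged: |Δa| < 1e-12 after 4 iterations
sag = a·(cosh(S/(2a)) − 1) = 11.698709·(cosh(0.859924) − 1) = 4.598617
T_max/T_min = cosh(S/(2a)) = 1.393088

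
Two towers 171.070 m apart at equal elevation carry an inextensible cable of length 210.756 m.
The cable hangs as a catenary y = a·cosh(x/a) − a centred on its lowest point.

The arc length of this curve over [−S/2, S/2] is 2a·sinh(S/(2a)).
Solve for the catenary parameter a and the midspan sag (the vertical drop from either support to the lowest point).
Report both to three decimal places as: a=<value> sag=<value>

a=74.899 sag=54.385

seed: a₀ = √(S³/(24(L−S))) = √(171.070³/(24·39.686)) = 72.499748
iter 1: u=1.179797  f(a)=+2.855e+00  f'(a)=-1.255e+00  a ← 72.499748 − (+2.855e+00/-1.255e+00) = 74.774992
iter 2: u=1.143898  f(a)=+1.399e-01  f'(a)=-1.135e+00  a ← 74.774992 − (+1.399e-01/-1.135e+00) = 74.898307
iter 3: u=1.142015  f(a)=+3.744e-04  f'(a)=-1.129e+00  a ← 74.898307 − (+3.744e-04/-1.129e+00) = 74.898639
iter 4: u=1.142010  f(a)=+2.695e-09  f'(a)=-1.129e+00  a ← 74.898639 − (+2.695e-09/-1.129e+00) = 74.898639
iter 5: u=1.142010  f(a)=+0.000e+00  f'(a)=-1.129e+00  a ← 74.898639 − (+0.000e+00/-1.129e+00) = 74.898639
converged: |Δa| < 1e-12 after 5 iterations
sag = a·(cosh(S/(2a)) − 1) = 74.898639·(cosh(1.142010) − 1) = 54.385270
T_max/T_min = cosh(S/(2a)) = 1.726118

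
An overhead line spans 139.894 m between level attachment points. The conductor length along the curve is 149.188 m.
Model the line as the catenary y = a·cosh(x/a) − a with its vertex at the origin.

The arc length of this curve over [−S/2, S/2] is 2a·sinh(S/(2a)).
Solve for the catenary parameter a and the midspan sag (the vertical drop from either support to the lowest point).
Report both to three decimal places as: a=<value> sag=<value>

seed: a₀ = √(S³/(24(L−S))) = √(139.894³/(24·9.294)) = 110.787733
iter 1: u=0.631361  f(a)=+1.870e-01  f'(a)=-1.746e-01  a ← 110.787733 − (+1.870e-01/-1.746e-01) = 111.858999
iter 2: u=0.625314  f(a)=+2.747e-03  f'(a)=-1.695e-01  a ← 111.858999 − (+2.747e-03/-1.695e-01) = 111.875209
iter 3: u=0.625223  f(a)=+6.124e-07  f'(a)=-1.694e-01  a ← 111.875209 − (+6.124e-07/-1.694e-01) = 111.875213
iter 4: u=0.625223  f(a)=+2.842e-14  f'(a)=-1.694e-01  a ← 111.875213 − (+2.842e-14/-1.694e-01) = 111.875213
converged: |Δa| < 1e-12 after 4 iterations
sag = a·(cosh(S/(2a)) − 1) = 111.875213·(cosh(0.625223) − 1) = 22.587898
T_max/T_min = cosh(S/(2a)) = 1.201903

a=111.875 sag=22.588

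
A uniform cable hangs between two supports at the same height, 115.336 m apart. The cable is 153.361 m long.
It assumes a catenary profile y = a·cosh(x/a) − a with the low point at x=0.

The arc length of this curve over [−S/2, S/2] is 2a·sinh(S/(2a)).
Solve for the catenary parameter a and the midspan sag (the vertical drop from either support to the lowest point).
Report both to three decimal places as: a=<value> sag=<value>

a=42.893 sag=44.969

seed: a₀ = √(S³/(24(L−S))) = √(115.336³/(24·38.025)) = 41.002194
iter 1: u=1.406461  f(a)=+3.943e+00  f'(a)=-2.249e+00  a ← 41.002194 − (+3.943e+00/-2.249e+00) = 42.755759
iter 2: u=1.348777  f(a)=+2.671e-01  f'(a)=-1.953e+00  a ← 42.755759 − (+2.671e-01/-1.953e+00) = 42.892476
iter 3: u=1.344478  f(a)=+1.422e-03  f'(a)=-1.933e+00  a ← 42.892476 − (+1.422e-03/-1.933e+00) = 42.893211
iter 4: u=1.344455  f(a)=+4.078e-08  f'(a)=-1.933e+00  a ← 42.893211 − (+4.078e-08/-1.933e+00) = 42.893211
iter 5: u=1.344455  f(a)=+2.842e-14  f'(a)=-1.933e+00  a ← 42.893211 − (+2.842e-14/-1.933e+00) = 42.893211
converged: |Δa| < 1e-12 after 5 iterations
sag = a·(cosh(S/(2a)) − 1) = 42.893211·(cosh(1.344455) − 1) = 44.968764
T_max/T_min = cosh(S/(2a)) = 2.048389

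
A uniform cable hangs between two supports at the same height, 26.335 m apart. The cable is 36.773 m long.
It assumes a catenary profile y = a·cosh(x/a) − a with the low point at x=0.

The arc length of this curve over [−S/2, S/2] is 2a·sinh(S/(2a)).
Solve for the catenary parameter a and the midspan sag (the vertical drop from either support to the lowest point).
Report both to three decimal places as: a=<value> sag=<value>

a=9.006 sag=11.468

seed: a₀ = √(S³/(24(L−S))) = √(26.335³/(24·10.438)) = 8.538581
iter 1: u=1.542118  f(a)=+1.314e+00  f'(a)=-3.078e+00  a ← 8.538581 − (+1.314e+00/-3.078e+00) = 8.965422
iter 2: u=1.468698  f(a)=+1.049e-01  f'(a)=-2.604e+00  a ← 8.965422 − (+1.049e-01/-2.604e+00) = 9.005719
iter 3: u=1.462126  f(a)=+7.980e-04  f'(a)=-2.565e+00  a ← 9.005719 − (+7.980e-04/-2.565e+00) = 9.006030
iter 4: u=1.462076  f(a)=+4.692e-08  f'(a)=-2.564e+00  a ← 9.006030 − (+4.692e-08/-2.564e+00) = 9.006030
iter 5: u=1.462076  f(a)=+0.000e+00  f'(a)=-2.564e+00  a ← 9.006030 − (+0.000e+00/-2.564e+00) = 9.006030
converged: |Δa| < 1e-12 after 5 iterations
sag = a·(cosh(S/(2a)) − 1) = 9.006030·(cosh(1.462076) − 1) = 11.467659
T_max/T_min = cosh(S/(2a)) = 2.273331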